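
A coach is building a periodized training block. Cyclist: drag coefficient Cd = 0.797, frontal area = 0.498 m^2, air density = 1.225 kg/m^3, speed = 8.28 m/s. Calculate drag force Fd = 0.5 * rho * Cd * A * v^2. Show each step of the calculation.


v^2 = 8.28^2 = 68.5584
Fd = 0.5 * 1.225 * 0.797 * 0.498 * 68.5584
= 16.667 N

16.667 N


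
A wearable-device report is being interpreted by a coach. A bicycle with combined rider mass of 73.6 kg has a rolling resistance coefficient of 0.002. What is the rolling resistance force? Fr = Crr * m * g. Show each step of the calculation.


Fr = 0.002 * 73.6 * 9.81
= 0.1472 * 9.81
= 1.444 N

1.444 N


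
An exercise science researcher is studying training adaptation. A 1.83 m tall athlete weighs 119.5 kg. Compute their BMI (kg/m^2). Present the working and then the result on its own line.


height^2 = 3.3489 m^2
BMI = 119.5 / 3.3489 = 35.68 kg/m^2

35.68 kg/m^2


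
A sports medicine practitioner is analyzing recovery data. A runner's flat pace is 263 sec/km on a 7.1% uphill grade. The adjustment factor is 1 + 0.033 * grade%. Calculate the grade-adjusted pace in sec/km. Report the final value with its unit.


Factor = 1 + 0.033 * 7.1 = 1.2343
Adjusted pace = 263 * 1.2343
= 324.62 sec/km

324.62 s/km


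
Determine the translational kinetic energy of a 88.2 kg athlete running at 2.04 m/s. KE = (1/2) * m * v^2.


KE = 0.5 * m * v^2
= 0.5 * 88.2 * 2.04^2
= 0.5 * 88.2 * 4.1616
= 183.53 J

183.53 J


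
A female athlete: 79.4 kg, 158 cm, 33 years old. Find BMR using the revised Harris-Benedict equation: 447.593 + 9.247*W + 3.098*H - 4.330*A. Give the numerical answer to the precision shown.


Intercept = 447.593
Weight contribution = 9.247 * 79.4 = 734.2118
Height contribution = 3.098 * 158 = 489.484
Age contribution = 4.33 * 33 = 142.89
BMR = 447.593 + 734.2118 + 489.484 - 142.89
= 1528.4 kcal/day

1528.4 kcal/day


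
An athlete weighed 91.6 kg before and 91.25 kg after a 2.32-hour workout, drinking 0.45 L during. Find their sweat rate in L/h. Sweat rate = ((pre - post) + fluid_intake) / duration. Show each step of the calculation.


Body mass change = 0.35 kg
Total sweat loss = 0.35 + 0.45 = 0.8 L
Rate = 0.8 / 2.32 = 0.345 L/h

0.345 L/h


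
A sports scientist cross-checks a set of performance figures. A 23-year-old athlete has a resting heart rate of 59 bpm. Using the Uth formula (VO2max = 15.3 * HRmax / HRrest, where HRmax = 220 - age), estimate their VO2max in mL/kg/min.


HRmax = 220 - 23 = 197 bpm
Ratio = HRmax / HRrest = 197 / 59 = 3.339
VO2max = 15.3 * 3.339 = 51.09 mL/kg/min

51.09 mL/kg/min


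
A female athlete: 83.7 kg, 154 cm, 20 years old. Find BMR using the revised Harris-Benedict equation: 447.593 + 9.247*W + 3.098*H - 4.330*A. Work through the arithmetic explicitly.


Intercept = 447.593
Weight contribution = 9.247 * 83.7 = 773.9739
Height contribution = 3.098 * 154 = 477.092
Age contribution = 4.33 * 20 = 86.6
BMR = 447.593 + 773.9739 + 477.092 - 86.6
= 1612.06 kcal/day

1612.06 kcal/day


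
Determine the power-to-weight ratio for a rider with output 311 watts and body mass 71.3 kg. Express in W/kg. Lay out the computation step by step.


P/W = 311 / 71.3 = 4.362 W/kg

4.362 W/kg


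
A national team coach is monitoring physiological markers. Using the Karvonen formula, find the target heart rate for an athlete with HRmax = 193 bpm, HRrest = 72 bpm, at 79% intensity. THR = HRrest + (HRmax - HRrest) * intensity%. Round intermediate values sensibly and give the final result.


HRR = 193 - 72 = 121
THR = 72 + 121 * 0.79
= 72 + 95.59
= 167.59 bpm

167.59 bpm


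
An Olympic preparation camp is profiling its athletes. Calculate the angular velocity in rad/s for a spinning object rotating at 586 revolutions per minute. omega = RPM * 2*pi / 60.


omega = RPM * 2*pi / 60
= 586 * 6.28318531 / 60
= 61.366 rad/s

61.366 rad/s


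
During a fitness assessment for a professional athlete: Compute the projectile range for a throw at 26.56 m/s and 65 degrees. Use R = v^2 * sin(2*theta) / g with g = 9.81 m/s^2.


Two times the angle = 130 degrees
sin(130) = 0.766044
R = 705.4336 * 0.766044 / 9.81 = 55.086 m

55.086 m


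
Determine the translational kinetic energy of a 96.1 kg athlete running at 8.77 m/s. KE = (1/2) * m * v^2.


KE = 0.5 * m * v^2
= 0.5 * 96.1 * 8.77^2
= 0.5 * 96.1 * 76.9129
= 3695.66 J

3695.66 J


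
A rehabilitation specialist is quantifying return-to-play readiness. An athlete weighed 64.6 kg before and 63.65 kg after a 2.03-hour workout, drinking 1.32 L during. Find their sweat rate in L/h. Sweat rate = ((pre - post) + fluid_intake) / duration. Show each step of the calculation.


Body mass change = 0.95 kg
Total sweat loss = 0.95 + 1.32 = 2.27 L
Rate = 2.27 / 2.03 = 1.118 L/h

1.118 L/h


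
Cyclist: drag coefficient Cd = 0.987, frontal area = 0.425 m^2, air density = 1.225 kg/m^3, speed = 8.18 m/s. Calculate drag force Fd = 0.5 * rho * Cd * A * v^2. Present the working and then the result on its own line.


v^2 = 8.18^2 = 66.9124
Fd = 0.5 * 1.225 * 0.987 * 0.425 * 66.9124
= 17.192 N

17.192 N


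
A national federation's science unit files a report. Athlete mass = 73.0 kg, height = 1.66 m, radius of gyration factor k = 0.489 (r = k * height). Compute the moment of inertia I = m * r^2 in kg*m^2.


r = k * height = 0.489 * 1.66 = 0.81174 m
r^2 = 0.81174^2 = 0.658922
I = 73.0 * 0.658922 = 48.101 kg*m^2

48.101 kg*m^2


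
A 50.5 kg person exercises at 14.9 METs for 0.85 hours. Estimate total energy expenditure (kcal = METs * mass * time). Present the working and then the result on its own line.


Energy = METs * mass(kg) * time(h)
= 14.9 * 50.5 * 0.85
= 639.58 kcal

639.58 kcal


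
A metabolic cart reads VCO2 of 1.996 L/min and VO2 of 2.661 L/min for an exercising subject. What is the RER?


RER = VCO2 / VO2 = 1.996 / 2.661 = 0.7501

0.7501


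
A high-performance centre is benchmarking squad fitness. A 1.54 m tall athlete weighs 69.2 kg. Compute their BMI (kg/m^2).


height^2 = 2.3716 m^2
BMI = 69.2 / 2.3716 = 29.18 kg/m^2

29.18 kg/m^2


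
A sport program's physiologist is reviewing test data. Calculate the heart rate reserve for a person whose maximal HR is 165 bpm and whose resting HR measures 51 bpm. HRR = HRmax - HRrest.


HRmax = 165 bpm
HRrest = 51 bpm
HRR = 165 - 51 = 114 bpm

114 bpm


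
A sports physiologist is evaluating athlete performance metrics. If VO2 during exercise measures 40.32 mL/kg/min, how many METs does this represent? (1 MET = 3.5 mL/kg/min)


METs = VO2 / 3.5 = 40.32 / 3.5 = 11.52

11.52 METs


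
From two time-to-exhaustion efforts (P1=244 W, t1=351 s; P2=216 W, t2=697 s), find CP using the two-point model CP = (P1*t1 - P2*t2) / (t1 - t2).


Work in trial 1 = 85644 J
Work in trial 2 = 150552 J
Delta work = -64908 J
Delta time = -346 s
CP = -64908 / -346 = 187.6 W

187.6 W


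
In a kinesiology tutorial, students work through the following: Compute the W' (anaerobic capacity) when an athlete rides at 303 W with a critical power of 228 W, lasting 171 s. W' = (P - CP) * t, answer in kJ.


Above-CP power = 75 W
Duration = 171 s
W' = 75 * 171 = 12825 J
Convert: 12825 / 1000 = 12.825 kJ

12.825 kJ


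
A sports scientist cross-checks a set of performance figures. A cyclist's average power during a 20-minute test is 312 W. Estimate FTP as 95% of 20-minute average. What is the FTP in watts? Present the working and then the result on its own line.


FTP = 20-min power * 0.95
= 312 * 0.95
= 296.4 W

296.4 W


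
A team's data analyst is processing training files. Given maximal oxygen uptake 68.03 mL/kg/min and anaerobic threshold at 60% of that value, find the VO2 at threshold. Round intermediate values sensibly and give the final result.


Percentage as decimal = 0.6
VO2 at AT = 68.03 * 0.6 = 40.82 mL/kg/min

40.82 mL/kg/min


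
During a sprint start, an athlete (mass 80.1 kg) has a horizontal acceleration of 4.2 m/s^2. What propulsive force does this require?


Propulsive force = mass * acceleration
= 80.1 kg * 4.2 m/s^2
= 336.42 N

336.42 N


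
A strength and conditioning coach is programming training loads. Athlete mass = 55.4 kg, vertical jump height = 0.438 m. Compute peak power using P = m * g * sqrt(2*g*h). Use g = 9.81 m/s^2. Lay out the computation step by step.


sqrt(2 * 9.81 * 0.438) = sqrt(8.59356) = 2.931477 m/s
P = 55.4 * 9.81 * 2.931477
= 1593.18 W

1593.18 W


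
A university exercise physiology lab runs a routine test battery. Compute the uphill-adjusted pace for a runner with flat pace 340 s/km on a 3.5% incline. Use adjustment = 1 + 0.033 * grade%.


Adjustment factor = 1 + 0.033 * 3.5 = 1.1155
Grade-adjusted pace = 340 * 1.1155 = 379.27 s/km

379.27 s/km


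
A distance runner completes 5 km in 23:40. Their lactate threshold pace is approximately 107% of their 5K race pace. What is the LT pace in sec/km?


Convert to seconds: 23 min 40 s = 1420 s
Pace per km = 1420 / 5 = 284.0 s/km
LT pace = 284.0 * 1.07 = 303.88 s/km

303.88 s/km


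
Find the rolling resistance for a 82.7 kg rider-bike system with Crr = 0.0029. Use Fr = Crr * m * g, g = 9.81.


m * g = 82.7 * 9.81 = 811.287 N
Fr = 0.0029 * 811.287 = 2.353 N

2.353 N


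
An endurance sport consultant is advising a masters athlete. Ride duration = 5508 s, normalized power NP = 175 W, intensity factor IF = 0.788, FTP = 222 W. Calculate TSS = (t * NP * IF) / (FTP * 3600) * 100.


Numerator = 5508 * 175 * 0.788 = 759553.2
Denominator = 222 * 3600 = 799200
TSS = 759553.2 / 799200 * 100
= 95.04

95.04 TSS


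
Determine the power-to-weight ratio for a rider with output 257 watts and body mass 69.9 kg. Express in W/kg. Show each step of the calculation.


P/W = 257 / 69.9 = 3.677 W/kg

3.677 W/kg


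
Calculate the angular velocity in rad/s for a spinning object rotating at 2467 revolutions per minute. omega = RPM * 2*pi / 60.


omega = RPM * 2*pi / 60
= 2467 * 6.28318531 / 60
= 258.344 rad/s

258.344 rad/s


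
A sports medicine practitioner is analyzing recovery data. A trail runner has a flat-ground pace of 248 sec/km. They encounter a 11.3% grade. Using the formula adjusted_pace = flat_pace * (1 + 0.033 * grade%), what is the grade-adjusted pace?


Grade factor = 1 + 0.033 * 11.3 = 1.3729
Adjusted = 248 * 1.3729 = 340.48 sec/km

340.48 s/km


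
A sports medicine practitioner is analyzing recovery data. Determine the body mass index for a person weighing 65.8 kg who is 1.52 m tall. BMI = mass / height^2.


BMI = mass / height^2
= 65.8 / 1.52^2
= 65.8 / 2.3104
= 28.48 kg/m^2

28.48 kg/m^2


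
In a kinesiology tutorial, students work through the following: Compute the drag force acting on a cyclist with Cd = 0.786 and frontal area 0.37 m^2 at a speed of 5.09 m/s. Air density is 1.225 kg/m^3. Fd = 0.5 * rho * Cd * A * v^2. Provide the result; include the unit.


Step 1: v^2 = 25.9081
Step 2: Fd = 0.5 * 1.225 * 0.786 * 0.37 * 25.9081
= 4.615 N

4.615 N


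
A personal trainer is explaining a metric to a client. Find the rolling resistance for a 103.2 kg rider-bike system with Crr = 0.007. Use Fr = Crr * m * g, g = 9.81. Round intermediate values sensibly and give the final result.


m * g = 103.2 * 9.81 = 1012.392 N
Fr = 0.007 * 1012.392 = 7.087 N

7.087 N


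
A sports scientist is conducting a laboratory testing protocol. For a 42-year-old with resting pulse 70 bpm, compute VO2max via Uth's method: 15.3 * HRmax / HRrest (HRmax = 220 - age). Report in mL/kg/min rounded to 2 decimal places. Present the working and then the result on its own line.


Step 1: HRmax = 220 - 42 = 178 bpm
Step 2: Ratio = 178 / 70 = 2.5429
Step 3: VO2max = 15.3 * 2.5429 = 38.91 mL/kg/min

38.91 mL/kg/min


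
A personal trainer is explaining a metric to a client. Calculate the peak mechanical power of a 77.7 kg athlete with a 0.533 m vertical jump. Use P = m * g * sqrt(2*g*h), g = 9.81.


First, sqrt(2gh) = sqrt(2 * 9.81 * 0.533)
= sqrt(10.45746) = 3.2338 m/s
Power = 77.7 * 9.81 * 3.2338 = 2464.92 W

2464.92 W


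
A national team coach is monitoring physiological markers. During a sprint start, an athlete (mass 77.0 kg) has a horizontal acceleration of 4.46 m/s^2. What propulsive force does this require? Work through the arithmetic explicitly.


Propulsive force = mass * acceleration
= 77.0 kg * 4.46 m/s^2
= 343.42 N

343.42 N


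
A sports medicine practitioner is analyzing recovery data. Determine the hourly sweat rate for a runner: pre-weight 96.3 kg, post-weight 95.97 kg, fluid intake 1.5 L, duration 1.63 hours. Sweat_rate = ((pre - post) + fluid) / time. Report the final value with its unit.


Mass lost = 96.3 - 95.97 = 0.33 kg
Add fluid consumed: 0.33 + 1.5 = 1.83 L total sweat
Sweat rate = 1.83 / 1.63 = 1.123 L/h

1.123 L/h


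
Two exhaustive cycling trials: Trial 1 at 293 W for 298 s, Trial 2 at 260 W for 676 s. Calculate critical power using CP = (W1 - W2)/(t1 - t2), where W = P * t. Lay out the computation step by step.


W1 = 293 * 298 = 87314 J
W2 = 260 * 676 = 175760 J
CP = (87314 - 175760) / (298 - 676)
= -88446 / -378
= 233.98 W

233.98 W


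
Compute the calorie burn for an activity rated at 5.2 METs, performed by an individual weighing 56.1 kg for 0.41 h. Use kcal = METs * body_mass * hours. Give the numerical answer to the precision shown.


Product of METs and mass = 5.2 * 56.1 = 291.72
Total kcal = 291.72 * 0.41 = 119.61 kcal

119.61 kcal


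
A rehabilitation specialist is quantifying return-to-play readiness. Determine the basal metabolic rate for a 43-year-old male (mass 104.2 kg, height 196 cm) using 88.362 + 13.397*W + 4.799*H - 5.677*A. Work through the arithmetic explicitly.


BMR = 88.362 + 13.397*104.2 + 4.799*196 - 5.677*43
= 2180.82 kcal/day

2180.82 kcal/day


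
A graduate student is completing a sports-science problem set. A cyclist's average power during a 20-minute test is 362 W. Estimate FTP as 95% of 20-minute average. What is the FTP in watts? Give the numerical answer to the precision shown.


FTP = 20-min power * 0.95
= 362 * 0.95
= 343.9 W

343.9 W


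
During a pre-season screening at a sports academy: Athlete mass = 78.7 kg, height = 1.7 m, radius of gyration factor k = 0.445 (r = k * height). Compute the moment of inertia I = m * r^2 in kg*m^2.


r = k * height = 0.445 * 1.7 = 0.7565 m
r^2 = 0.7565^2 = 0.572292
I = 78.7 * 0.572292 = 45.039 kg*m^2

45.039 kg*m^2


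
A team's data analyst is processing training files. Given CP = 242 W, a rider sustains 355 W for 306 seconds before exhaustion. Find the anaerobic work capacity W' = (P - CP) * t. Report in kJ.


Excess power = 355 - 242 = 113 W
Work above CP = 113 * 306 = 34578 J
W' = 34.578 kJ

34.578 kJ


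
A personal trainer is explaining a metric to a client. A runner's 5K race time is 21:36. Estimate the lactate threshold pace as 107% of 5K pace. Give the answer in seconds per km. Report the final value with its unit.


Total race time = 21*60 + 36 = 1296 seconds
5K pace = 1296 / 5 = 259.2 sec/km
LT pace = 259.2 * 1.07 = 277.34 sec/km

277.34 s/km


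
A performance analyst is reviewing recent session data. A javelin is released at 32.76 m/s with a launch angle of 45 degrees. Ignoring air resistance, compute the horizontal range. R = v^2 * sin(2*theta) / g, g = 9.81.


Launch speed squared = 1073.2176
sin(2 * 45 deg) = 1.0
Range = 1073.2176 * 1.0 / 9.81
= 109.4 m

109.4 m


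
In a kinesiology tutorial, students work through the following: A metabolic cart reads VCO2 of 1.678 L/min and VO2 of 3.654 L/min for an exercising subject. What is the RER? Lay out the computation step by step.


RER = VCO2 / VO2 = 1.678 / 3.654 = 0.4592

0.4592


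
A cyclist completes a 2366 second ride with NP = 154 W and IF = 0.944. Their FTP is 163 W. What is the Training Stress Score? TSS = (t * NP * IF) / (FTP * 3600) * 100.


t * NP * IF = 2366 * 154 * 0.944 = 343959.616
FTP * 3600 = 586800
TSS = (343959.616 / 586800) * 100 = 58.62

58.62 TSS


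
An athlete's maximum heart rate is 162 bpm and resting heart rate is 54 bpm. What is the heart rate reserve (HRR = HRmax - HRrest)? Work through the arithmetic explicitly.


HRR = HRmax - HRrest
= 162 - 54
= 108 bpm

108 bpm


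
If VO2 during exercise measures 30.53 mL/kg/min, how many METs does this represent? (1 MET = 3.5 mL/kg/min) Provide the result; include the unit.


METs = VO2 / 3.5 = 30.53 / 3.5 = 8.72

8.72 METs


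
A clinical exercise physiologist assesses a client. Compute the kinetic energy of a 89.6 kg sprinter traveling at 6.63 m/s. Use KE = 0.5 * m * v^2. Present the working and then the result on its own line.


Velocity squared = 43.9569
KE = 0.5 * 89.6 * 43.9569 = 1969.27 J

1969.27 J


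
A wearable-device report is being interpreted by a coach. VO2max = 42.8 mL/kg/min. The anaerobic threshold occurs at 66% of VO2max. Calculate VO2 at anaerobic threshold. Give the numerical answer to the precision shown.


AT fraction = 66 / 100 = 0.66
AT VO2 = 42.8 * 0.66
= 28.25 mL/kg/min

28.25 mL/kg/min


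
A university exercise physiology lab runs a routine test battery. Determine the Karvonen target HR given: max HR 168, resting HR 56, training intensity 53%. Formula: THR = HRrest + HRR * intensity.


HRR = HRmax - HRrest = 168 - 56 = 112
THR = 56 + 112 * 0.53
= 115.36 bpm

115.36 bpm


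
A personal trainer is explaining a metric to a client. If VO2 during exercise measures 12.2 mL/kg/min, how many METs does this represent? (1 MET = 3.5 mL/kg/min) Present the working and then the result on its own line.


METs = VO2 / 3.5 = 12.2 / 3.5 = 3.49

3.49 METs


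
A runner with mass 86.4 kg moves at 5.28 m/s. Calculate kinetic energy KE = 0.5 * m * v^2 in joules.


v^2 = 5.28^2 = 27.8784
KE = 0.5 * 86.4 * 27.8784
= 1204.35 J

1204.35 J


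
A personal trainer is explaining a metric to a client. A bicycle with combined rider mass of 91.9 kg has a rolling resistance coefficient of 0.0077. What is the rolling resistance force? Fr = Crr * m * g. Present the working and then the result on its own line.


Fr = 0.0077 * 91.9 * 9.81
= 0.70763 * 9.81
= 6.942 N

6.942 N


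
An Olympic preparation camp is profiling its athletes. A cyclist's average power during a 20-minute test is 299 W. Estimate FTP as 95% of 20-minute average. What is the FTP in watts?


FTP = 20-min power * 0.95
= 299 * 0.95
= 284.05 W

284.05 W


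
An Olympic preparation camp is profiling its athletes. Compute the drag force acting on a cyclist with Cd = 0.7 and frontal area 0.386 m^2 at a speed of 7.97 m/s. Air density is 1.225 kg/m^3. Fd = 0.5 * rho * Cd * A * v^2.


Step 1: v^2 = 63.5209
Step 2: Fd = 0.5 * 1.225 * 0.7 * 0.386 * 63.5209
= 10.513 N

10.513 N


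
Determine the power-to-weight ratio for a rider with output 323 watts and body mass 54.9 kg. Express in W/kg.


P/W = 323 / 54.9 = 5.883 W/kg

5.883 W/kg


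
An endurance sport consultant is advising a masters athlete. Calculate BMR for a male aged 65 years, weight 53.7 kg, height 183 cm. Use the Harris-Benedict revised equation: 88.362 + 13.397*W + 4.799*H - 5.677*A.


Substituting values:
W term = 13.397 * 53.7 = 719.4189
H term = 4.799 * 183 = 878.217
A term = 5.677 * 65 = 369.005
BMR = 1316.99 kcal/day

1316.99 kcal/day


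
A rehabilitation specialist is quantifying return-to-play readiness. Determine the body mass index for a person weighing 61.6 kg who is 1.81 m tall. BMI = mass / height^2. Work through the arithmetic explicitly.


BMI = mass / height^2
= 61.6 / 1.81^2
= 61.6 / 3.2761
= 18.8 kg/m^2

18.8 kg/m^2


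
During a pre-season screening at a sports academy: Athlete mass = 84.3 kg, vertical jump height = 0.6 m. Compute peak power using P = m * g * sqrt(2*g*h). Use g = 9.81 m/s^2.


sqrt(2 * 9.81 * 0.6) = sqrt(11.772) = 3.431035 m/s
P = 84.3 * 9.81 * 3.431035
= 2837.41 W

2837.41 W


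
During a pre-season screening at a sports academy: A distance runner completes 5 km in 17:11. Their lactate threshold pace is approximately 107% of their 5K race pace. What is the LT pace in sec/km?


Convert to seconds: 17 min 11 s = 1031 s
Pace per km = 1031 / 5 = 206.2 s/km
LT pace = 206.2 * 1.07 = 220.63 s/km

220.63 s/km


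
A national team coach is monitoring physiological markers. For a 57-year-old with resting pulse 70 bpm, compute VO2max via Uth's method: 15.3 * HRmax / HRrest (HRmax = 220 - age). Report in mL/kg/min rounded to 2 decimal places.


Step 1: HRmax = 220 - 57 = 163 bpm
Step 2: Ratio = 163 / 70 = 2.3286
Step 3: VO2max = 15.3 * 2.3286 = 35.63 mL/kg/min

35.63 mL/kg/min


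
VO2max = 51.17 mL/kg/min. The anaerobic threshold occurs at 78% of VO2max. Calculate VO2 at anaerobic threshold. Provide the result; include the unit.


AT fraction = 78 / 100 = 0.78
AT VO2 = 51.17 * 0.78
= 39.91 mL/kg/min

39.91 mL/kg/min


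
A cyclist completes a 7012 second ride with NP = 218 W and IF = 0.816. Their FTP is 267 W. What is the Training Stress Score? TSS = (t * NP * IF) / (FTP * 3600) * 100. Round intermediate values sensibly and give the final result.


t * NP * IF = 7012 * 218 * 0.816 = 1247350.656
FTP * 3600 = 961200
TSS = (1247350.656 / 961200) * 100 = 129.77

129.77 TSS


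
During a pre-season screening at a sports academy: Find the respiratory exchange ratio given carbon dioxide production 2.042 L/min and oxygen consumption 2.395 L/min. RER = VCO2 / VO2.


VCO2 = 2.042 L/min
VO2 = 2.395 L/min
RER = 2.042 / 2.395 = 0.8526

0.8526


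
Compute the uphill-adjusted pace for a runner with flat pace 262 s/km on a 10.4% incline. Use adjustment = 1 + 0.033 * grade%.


Adjustment factor = 1 + 0.033 * 10.4 = 1.3432
Grade-adjusted pace = 262 * 1.3432 = 351.92 s/km

351.92 s/km


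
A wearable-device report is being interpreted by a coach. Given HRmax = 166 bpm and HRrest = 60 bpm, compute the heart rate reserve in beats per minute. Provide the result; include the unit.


Heart rate reserve = maximum HR minus resting HR
HRR = 166 - 60 = 106 bpm

106 bpm


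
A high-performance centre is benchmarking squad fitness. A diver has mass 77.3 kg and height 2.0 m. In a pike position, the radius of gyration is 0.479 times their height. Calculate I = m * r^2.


r = 0.479 * 2.0 = 0.958 m
I = m * r^2 = 77.3 * 0.917764 = 70.943 kg*m^2

70.943 kg*m^2


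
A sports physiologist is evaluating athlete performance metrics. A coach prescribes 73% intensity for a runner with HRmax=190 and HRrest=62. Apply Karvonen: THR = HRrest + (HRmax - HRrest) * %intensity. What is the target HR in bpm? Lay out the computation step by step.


Heart rate reserve = 190 - 62 = 128
Intensity fraction = 73 / 100 = 0.73
THR = 62 + 128 * 0.73 = 155.44 bpm

155.44 bpm


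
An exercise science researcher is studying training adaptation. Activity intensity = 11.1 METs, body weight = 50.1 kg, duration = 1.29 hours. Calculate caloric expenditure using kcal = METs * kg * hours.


kcal = 11.1 * 50.1 * 1.29
= 556.11 * 1.29
= 717.38 kcal

717.38 kcal


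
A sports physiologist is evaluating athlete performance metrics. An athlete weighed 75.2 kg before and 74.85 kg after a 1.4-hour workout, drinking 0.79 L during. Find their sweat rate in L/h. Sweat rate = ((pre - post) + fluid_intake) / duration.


Body mass change = 0.35 kg
Total sweat loss = 0.35 + 0.79 = 1.14 L
Rate = 1.14 / 1.4 = 0.814 L/h

0.814 L/h


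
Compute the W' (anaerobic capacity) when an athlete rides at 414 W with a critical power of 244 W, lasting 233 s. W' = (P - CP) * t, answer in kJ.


Above-CP power = 170 W
Duration = 233 s
W' = 170 * 233 = 39610 J
Convert: 39610 / 1000 = 39.61 kJ

39.61 kJ


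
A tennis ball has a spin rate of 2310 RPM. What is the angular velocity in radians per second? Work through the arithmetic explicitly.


Convert RPM to rad/s: multiply by 2*pi and divide by 60
omega = 2310 * 2 * pi / 60
= 241.903 rad/s

241.903 rad/s


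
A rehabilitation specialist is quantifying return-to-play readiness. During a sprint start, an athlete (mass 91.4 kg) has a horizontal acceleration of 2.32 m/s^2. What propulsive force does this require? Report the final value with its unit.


Propulsive force = mass * acceleration
= 91.4 kg * 2.32 m/s^2
= 212.05 N

212.05 N


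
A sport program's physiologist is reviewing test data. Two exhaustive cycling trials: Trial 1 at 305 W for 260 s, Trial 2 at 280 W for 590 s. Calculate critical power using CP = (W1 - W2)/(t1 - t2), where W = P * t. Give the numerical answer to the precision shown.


W1 = 305 * 260 = 79300 J
W2 = 280 * 590 = 165200 J
CP = (79300 - 165200) / (260 - 590)
= -85900 / -330
= 260.3 W

260.3 W


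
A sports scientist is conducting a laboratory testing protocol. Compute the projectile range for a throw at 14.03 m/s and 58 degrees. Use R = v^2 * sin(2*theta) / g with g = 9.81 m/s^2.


Two times the angle = 116 degrees
sin(116) = 0.898794
R = 196.8409 * 0.898794 / 9.81 = 18.035 m

18.035 m


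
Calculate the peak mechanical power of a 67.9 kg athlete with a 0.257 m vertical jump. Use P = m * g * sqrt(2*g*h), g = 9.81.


First, sqrt(2gh) = sqrt(2 * 9.81 * 0.257)
= sqrt(5.04234) = 2.245516 m/s
Power = 67.9 * 9.81 * 2.245516 = 1495.74 W

1495.74 W


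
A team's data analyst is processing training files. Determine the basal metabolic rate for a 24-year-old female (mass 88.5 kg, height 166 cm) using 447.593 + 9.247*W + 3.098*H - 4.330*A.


BMR = 447.593 + 9.247*88.5 + 3.098*166 - 4.330*24
= 1676.3 kcal/day

1676.3 kcal/day


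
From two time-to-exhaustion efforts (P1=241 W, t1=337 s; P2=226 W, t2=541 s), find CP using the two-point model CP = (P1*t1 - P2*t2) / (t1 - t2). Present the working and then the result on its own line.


Work in trial 1 = 81217 J
Work in trial 2 = 122266 J
Delta work = -41049 J
Delta time = -204 s
CP = -41049 / -204 = 201.22 W

201.22 W


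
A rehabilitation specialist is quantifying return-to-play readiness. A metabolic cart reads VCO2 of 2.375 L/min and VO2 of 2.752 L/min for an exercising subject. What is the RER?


RER = VCO2 / VO2 = 2.375 / 2.752 = 0.863

0.863


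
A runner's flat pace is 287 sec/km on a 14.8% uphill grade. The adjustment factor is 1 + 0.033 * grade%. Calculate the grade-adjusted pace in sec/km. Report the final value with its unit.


Factor = 1 + 0.033 * 14.8 = 1.4884
Adjusted pace = 287 * 1.4884
= 427.17 sec/km

427.17 s/km


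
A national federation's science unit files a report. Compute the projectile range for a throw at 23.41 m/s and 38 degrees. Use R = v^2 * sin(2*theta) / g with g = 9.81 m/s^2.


Two times the angle = 76 degrees
sin(76) = 0.970296
R = 548.0281 * 0.970296 / 9.81 = 54.205 m

54.205 m


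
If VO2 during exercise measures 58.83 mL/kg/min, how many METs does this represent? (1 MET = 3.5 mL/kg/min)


METs = VO2 / 3.5 = 58.83 / 3.5 = 16.81

16.81 METs


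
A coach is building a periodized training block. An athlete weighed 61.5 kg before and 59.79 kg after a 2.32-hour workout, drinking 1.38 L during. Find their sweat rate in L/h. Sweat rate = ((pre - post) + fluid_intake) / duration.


Body mass change = 1.71 kg
Total sweat loss = 1.71 + 1.38 = 3.09 L
Rate = 3.09 / 2.32 = 1.332 L/h

1.332 L/h


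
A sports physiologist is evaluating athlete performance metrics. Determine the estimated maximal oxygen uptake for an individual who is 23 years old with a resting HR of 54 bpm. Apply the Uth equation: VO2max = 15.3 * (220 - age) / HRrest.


HRmax = 220 - 23 = 197
VO2max = 15.3 * (197 / 54)
= 15.3 * 3.6481
= 55.82 mL/kg/min

55.82 mL/kg/min


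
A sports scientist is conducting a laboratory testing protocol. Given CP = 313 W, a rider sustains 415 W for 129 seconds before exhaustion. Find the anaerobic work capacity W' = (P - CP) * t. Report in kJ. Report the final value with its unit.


Excess power = 415 - 313 = 102 W
Work above CP = 102 * 129 = 13158 J
W' = 13.158 kJ

13.158 kJ


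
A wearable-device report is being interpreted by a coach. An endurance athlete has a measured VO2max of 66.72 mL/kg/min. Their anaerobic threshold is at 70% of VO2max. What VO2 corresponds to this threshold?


Anaerobic threshold VO2 = VO2max * 70%
= 66.72 * 0.7
= 46.7 mL/kg/min

46.7 mL/kg/min


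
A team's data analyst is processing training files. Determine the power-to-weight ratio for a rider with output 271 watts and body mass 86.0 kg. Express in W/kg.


P/W = 271 / 86.0 = 3.151 W/kg

3.151 W/kg


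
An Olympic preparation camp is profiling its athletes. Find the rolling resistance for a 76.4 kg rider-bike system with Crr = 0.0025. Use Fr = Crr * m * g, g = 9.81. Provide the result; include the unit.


m * g = 76.4 * 9.81 = 749.484 N
Fr = 0.0025 * 749.484 = 1.874 N

1.874 N


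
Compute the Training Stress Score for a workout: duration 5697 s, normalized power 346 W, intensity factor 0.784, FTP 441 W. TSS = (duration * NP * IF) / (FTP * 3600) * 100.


Product = 5697 * 346 * 0.784 = 1545391.008
Base = 441 * 3600 = 1587600
TSS = 1545391.008 / 1587600 * 100 = 97.34

97.34 TSS


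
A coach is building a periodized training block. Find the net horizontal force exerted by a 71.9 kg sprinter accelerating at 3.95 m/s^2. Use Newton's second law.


Newton's second law: F = m * a
F = 71.9 * 3.95 = 284.01 N

284.01 N


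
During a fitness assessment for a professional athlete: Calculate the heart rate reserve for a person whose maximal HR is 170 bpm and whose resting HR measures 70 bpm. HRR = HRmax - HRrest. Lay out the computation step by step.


HRmax = 170 bpm
HRrest = 70 bpm
HRR = 170 - 70 = 100 bpm

100 bpm


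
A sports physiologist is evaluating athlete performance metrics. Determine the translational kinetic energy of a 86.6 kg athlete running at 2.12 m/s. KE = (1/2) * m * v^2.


KE = 0.5 * m * v^2
= 0.5 * 86.6 * 2.12^2
= 0.5 * 86.6 * 4.4944
= 194.61 J

194.61 J


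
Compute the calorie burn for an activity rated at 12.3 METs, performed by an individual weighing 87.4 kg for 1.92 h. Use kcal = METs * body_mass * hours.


Product of METs and mass = 12.3 * 87.4 = 1075.02
Total kcal = 1075.02 * 1.92 = 2064.04 kcal

2064.04 kcal


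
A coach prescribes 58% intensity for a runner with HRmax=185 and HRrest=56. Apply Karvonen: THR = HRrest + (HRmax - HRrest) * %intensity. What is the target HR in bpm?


Heart rate reserve = 185 - 56 = 129
Intensity fraction = 58 / 100 = 0.58
THR = 56 + 129 * 0.58 = 130.82 bpm

130.82 bpm


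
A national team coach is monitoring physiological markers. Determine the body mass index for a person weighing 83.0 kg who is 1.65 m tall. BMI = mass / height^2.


BMI = mass / height^2
= 83.0 / 1.65^2
= 83.0 / 2.7225
= 30.49 kg/m^2

30.49 kg/m^2


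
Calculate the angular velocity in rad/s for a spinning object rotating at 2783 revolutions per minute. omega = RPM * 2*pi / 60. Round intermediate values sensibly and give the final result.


omega = RPM * 2*pi / 60
= 2783 * 6.28318531 / 60
= 291.435 rad/s

291.435 rad/s


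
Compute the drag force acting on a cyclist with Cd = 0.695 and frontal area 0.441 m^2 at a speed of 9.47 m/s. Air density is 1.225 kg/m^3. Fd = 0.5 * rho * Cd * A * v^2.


Step 1: v^2 = 89.6809
Step 2: Fd = 0.5 * 1.225 * 0.695 * 0.441 * 89.6809
= 16.836 N

16.836 N


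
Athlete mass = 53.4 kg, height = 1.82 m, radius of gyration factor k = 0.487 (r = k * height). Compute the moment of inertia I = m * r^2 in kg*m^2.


r = k * height = 0.487 * 1.82 = 0.88634 m
r^2 = 0.88634^2 = 0.785599
I = 53.4 * 0.785599 = 41.951 kg*m^2

41.951 kg*m^2


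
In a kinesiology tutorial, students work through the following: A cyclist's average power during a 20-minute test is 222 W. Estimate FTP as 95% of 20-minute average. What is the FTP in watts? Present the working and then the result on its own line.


FTP = 20-min power * 0.95
= 222 * 0.95
= 210.9 W

210.9 W


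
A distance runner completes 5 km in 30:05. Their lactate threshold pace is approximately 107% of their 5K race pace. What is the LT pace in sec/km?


Convert to seconds: 30 min 5 s = 1805 s
Pace per km = 1805 / 5 = 361.0 s/km
LT pace = 361.0 * 1.07 = 386.27 s/km

386.27 s/km


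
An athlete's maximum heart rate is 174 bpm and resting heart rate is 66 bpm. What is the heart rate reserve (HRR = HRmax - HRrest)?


HRR = HRmax - HRrest
= 174 - 66
= 108 bpm

108 bpm


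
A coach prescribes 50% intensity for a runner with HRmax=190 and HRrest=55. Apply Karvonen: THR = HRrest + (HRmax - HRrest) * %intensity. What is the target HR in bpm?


Heart rate reserve = 190 - 55 = 135
Intensity fraction = 50 / 100 = 0.5
THR = 55 + 135 * 0.5 = 122.5 bpm

122.5 bpm


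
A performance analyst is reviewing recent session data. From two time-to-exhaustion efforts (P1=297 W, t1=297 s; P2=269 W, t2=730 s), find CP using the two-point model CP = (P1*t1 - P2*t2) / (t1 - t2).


Work in trial 1 = 88209 J
Work in trial 2 = 196370 J
Delta work = -108161 J
Delta time = -433 s
CP = -108161 / -433 = 249.79 W

249.79 W


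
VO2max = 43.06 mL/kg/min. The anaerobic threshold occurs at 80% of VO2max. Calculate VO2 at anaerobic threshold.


AT fraction = 80 / 100 = 0.8
AT VO2 = 43.06 * 0.8
= 34.45 mL/kg/min

34.45 mL/kg/min


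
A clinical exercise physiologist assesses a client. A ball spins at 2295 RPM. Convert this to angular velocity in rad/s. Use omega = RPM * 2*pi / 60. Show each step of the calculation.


omega = 2295 * 2 * pi / 60
= 2295 * 6.28318531 / 60
= 14419.91 / 60
= 240.332 rad/s

240.332 rad/s


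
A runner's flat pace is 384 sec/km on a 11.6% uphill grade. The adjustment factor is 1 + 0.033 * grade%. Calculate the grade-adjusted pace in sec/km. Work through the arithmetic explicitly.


Factor = 1 + 0.033 * 11.6 = 1.3828
Adjusted pace = 384 * 1.3828
= 531.0 sec/km

531.0 s/km


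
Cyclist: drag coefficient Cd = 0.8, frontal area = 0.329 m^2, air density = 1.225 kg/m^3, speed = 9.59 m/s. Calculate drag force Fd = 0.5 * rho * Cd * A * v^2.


v^2 = 9.59^2 = 91.9681
Fd = 0.5 * 1.225 * 0.8 * 0.329 * 91.9681
= 14.826 N

14.826 N


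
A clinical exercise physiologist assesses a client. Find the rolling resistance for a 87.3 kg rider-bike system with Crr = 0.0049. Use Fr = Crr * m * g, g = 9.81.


m * g = 87.3 * 9.81 = 856.413 N
Fr = 0.0049 * 856.413 = 4.196 N

4.196 N


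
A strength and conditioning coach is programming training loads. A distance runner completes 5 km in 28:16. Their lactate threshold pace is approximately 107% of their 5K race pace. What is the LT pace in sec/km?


Convert to seconds: 28 min 16 s = 1696 s
Pace per km = 1696 / 5 = 339.2 s/km
LT pace = 339.2 * 1.07 = 362.94 s/km

362.94 s/km


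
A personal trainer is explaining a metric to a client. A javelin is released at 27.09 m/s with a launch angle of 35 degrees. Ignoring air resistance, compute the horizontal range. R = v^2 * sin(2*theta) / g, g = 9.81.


Launch speed squared = 733.8681
sin(2 * 35 deg) = 0.939693
Range = 733.8681 * 0.939693 / 9.81
= 70.297 m

70.297 m


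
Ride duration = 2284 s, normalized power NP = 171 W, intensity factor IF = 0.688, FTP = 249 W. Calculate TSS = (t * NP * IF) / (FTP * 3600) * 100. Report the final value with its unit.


Numerator = 2284 * 171 * 0.688 = 268708.032
Denominator = 249 * 3600 = 896400
TSS = 268708.032 / 896400 * 100
= 29.98

29.98 TSS


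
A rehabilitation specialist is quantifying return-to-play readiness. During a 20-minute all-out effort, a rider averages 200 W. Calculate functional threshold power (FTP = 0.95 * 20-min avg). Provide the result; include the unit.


FTP = 0.95 * 200
= 190.0 W

190.0 W


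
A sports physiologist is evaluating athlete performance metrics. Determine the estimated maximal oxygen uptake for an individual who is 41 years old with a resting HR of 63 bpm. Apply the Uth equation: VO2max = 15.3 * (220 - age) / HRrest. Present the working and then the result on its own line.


HRmax = 220 - 41 = 179
VO2max = 15.3 * (179 / 63)
= 15.3 * 2.8413
= 43.47 mL/kg/min

43.47 mL/kg/min


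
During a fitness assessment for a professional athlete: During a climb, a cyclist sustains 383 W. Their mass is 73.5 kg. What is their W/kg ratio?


Power-to-weight = 383 W / 73.5 kg
= 5.211 W/kg

5.211 W/kg


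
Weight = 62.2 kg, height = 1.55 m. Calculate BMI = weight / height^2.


height^2 = 1.55^2 = 2.4025
BMI = 62.2 / 2.4025 = 25.89 kg/m^2

25.89 kg/m^2


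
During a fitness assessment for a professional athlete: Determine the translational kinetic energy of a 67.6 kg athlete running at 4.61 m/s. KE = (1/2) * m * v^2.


KE = 0.5 * m * v^2
= 0.5 * 67.6 * 4.61^2
= 0.5 * 67.6 * 21.2521
= 718.32 J

718.32 J


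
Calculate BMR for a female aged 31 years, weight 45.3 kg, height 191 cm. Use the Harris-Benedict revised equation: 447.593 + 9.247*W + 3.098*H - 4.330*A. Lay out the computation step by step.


Substituting values:
W term = 9.247 * 45.3 = 418.8891
H term = 3.098 * 191 = 591.718
A term = 4.330 * 31 = 134.23
BMR = 1323.97 kcal/day

1323.97 kcal/day


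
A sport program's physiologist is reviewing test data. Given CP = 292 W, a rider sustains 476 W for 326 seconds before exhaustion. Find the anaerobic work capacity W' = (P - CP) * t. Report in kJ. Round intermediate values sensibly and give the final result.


Excess power = 476 - 292 = 184 W
Work above CP = 184 * 326 = 59984 J
W' = 59.984 kJ

59.984 kJ


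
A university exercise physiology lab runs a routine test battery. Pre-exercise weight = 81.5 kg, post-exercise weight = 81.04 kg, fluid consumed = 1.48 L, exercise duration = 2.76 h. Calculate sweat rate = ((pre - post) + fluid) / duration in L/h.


Weight loss = 81.5 - 81.04 = 0.46 kg (approx L)
Total sweat = 0.46 + 1.48 = 1.94 L
Sweat rate = 1.94 / 2.76 = 0.703 L/h

0.703 L/h


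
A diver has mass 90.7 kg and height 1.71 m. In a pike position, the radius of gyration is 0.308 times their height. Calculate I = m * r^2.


r = 0.308 * 1.71 = 0.52668 m
I = m * r^2 = 90.7 * 0.277392 = 25.159 kg*m^2

25.159 kg*m^2


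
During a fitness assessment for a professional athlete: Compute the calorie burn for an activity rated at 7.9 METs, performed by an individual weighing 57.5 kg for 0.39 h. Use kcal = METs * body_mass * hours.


Product of METs and mass = 7.9 * 57.5 = 454.25
Total kcal = 454.25 * 0.39 = 177.16 kcal

177.16 kcal


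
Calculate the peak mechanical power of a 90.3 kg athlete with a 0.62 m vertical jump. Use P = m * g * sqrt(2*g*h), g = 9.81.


First, sqrt(2gh) = sqrt(2 * 9.81 * 0.62)
= sqrt(12.1644) = 3.48775 m/s
Power = 90.3 * 9.81 * 3.48775 = 3089.6 W

3089.6 W


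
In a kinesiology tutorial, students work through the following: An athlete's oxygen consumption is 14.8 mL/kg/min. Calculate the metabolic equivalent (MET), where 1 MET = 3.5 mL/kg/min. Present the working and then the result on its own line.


MET = VO2 / 3.5
= 14.8 / 3.5
= 4.23 METs

4.23 METs


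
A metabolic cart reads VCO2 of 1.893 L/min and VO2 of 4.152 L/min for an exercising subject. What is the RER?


RER = VCO2 / VO2 = 1.893 / 4.152 = 0.4559

0.4559


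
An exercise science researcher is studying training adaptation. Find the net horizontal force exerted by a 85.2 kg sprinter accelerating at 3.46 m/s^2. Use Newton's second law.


Newton's second law: F = m * a
F = 85.2 * 3.46 = 294.79 N

294.79 N


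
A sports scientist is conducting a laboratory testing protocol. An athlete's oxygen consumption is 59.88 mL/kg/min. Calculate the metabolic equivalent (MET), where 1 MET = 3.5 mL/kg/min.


MET = VO2 / 3.5
= 59.88 / 3.5
= 17.11 METs

17.11 METs


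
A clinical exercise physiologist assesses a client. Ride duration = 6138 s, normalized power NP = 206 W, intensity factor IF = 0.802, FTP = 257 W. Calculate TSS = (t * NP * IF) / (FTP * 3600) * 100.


Numerator = 6138 * 206 * 0.802 = 1014071.256
Denominator = 257 * 3600 = 925200
TSS = 1014071.256 / 925200 * 100
= 109.61

109.61 TSS


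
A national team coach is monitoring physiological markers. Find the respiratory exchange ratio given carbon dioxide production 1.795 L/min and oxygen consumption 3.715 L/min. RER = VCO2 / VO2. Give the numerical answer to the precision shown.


VCO2 = 1.795 L/min
VO2 = 3.715 L/min
RER = 1.795 / 3.715 = 0.4832

0.4832
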